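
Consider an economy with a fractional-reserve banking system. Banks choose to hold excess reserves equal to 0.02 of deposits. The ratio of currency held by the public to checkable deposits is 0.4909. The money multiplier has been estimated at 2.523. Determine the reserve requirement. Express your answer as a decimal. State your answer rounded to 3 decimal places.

0.080

Using m = 2.523. Since m = (1 + c)/(c + rr + e), the denominator satisfies c + rr + e = (1 + c)/m = (1 + 0.4909) / 2.523 ≈ 0.590924.
With c = 0.4909 and e = 0.02, the reserve requirement is 0.590924 − 0.4909 − 0.02 = 0.080024.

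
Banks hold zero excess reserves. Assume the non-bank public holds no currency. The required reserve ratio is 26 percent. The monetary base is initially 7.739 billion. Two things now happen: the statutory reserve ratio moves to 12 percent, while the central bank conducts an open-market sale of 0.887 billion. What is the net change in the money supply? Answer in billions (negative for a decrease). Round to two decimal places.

Before: m₁ = 1 / (0.26) ≈ 3.8462, MB₁ = 7.739, so M₁ = 3.8462 × 7.739 ≈ 29.7657 billion.
After: m₂ = 1 / (0.12) ≈ 8.3333, MB₂ = 7.739 − 0.887 = 6.852, so M₂ = 8.3333 × 6.852 ≈ 57.0998 billion.
ΔM = M₂ − M₁ = 57.0998 − 29.7657 = 27.3341 billion.

27.33 billion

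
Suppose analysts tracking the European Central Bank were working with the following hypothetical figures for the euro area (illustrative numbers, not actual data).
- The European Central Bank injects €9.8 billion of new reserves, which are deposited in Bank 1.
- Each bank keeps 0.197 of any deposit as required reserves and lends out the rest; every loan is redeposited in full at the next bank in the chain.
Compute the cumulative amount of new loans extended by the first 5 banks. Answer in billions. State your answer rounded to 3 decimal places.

Bank i lends (1 − rr)^i of the original deposit: Bank 1 lends 9.8·0.8030 = 7.8694, Bank 2 lends 9.8·0.8030² ≈ 6.3191, and so on.
Summing a geometric series: total = 9.8·[0.8030·(1 − 0.8030^5) / (1 − 0.8030)] ≈ 26.6093 billion.

€26.609 billion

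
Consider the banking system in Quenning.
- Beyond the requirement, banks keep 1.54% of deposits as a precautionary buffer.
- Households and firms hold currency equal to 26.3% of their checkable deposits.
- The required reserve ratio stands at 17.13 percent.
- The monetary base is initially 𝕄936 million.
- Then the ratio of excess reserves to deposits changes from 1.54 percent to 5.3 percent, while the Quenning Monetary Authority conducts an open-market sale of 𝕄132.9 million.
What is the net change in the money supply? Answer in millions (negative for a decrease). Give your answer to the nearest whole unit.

-547 million

Before: m₁ = (1 + 0.263) / (0.1713 + 0.0154 + 0.263) ≈ 2.8085, MB₁ = 936, so M₁ = 2.8085 × 936 = 2628.756 million.
After: m₂ = (1 + 0.263) / (0.1713 + 0.053 + 0.263) ≈ 2.5918, MB₂ = 936 − 132.9 = 803.1, so M₂ = 2.5918 × 803.1 ≈ 2081.4746 million.
ΔM = M₂ − M₁ = 2081.4746 − 2628.756 = -547.2814 million.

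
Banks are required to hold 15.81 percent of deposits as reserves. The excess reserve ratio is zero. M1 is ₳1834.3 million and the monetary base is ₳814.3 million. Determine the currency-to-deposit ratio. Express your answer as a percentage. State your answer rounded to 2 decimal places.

Using m = M/MB = 1834.3/814.3 ≈ 2.252610. From m = (1 + c)/(c + rr + e), rearranging gives 1 + c = m·(c + rr + e), so c·(1 − m) = m·(rr + e) − 1.
Hence c = [m·(rr + e) − 1]/(1 − m) = [2.252610 × (0.1581 + 0) − 1] / (1 − 2.252610) ≈ 0.514017.

51.40%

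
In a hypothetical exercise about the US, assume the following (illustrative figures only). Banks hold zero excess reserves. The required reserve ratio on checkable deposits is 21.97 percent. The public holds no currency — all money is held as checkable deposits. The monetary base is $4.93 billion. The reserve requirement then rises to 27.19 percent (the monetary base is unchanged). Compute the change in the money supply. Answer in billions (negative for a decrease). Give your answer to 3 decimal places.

Initially m₁ = 1 / (0.2197) ≈ 4.55166, so M₁ = 4.55166 × 4.93 ≈ 22.4397 billion.
After the change m₂ = 1 / (0.2719) ≈ 3.67782, so M₂ = 3.67782 × 4.93 ≈ 18.1317 billion.
ΔM = M₂ − M₁ = 18.1317 − 22.4397 = -4.308 billion.

-4.308 billion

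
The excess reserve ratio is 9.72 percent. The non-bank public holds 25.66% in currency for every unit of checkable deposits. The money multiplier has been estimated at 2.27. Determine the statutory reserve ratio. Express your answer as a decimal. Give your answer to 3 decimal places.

0.200

Using m = 2.27. Since m = (1 + c)/(c + rr + e), the denominator satisfies c + rr + e = (1 + c)/m = (1 + 0.2566) / 2.27 ≈ 0.553568.
With c = 0.2566 and e = 0.0972, the statutory reserve ratio is 0.553568 − 0.2566 − 0.0972 = 0.199768.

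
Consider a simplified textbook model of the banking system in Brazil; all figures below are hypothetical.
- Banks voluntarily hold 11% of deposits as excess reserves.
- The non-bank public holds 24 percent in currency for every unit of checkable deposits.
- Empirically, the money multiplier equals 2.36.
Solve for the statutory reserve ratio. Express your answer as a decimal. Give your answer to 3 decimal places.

0.175

Using m = 2.36. Since m = (1 + c)/(c + rr + e), the denominator satisfies c + rr + e = (1 + c)/m = (1 + 0.24) / 2.36 ≈ 0.525424.
With c = 0.24 and e = 0.11, the statutory reserve ratio is 0.525424 − 0.24 − 0.11 = 0.175424.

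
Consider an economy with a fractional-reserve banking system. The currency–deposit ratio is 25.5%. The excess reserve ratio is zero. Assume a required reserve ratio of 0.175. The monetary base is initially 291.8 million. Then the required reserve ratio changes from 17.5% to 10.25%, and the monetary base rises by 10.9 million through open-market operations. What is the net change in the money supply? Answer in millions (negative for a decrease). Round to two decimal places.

210.98 million

Before: m₁ = (1 + 0.255) / (0.175 + 0.255) ≈ 2.918605, MB₁ = 291.8, so M₁ = 2.918605 × 291.8 ≈ 851.6489 million.
After: m₂ = (1 + 0.255) / (0.1025 + 0.255) ≈ 3.510490, MB₂ = 291.8 + 10.9 = 302.7, so M₂ = 3.510490 × 302.7 ≈ 1062.6253 million.
ΔM = M₂ − M₁ = 1062.6253 − 851.6489 = 210.9764 million.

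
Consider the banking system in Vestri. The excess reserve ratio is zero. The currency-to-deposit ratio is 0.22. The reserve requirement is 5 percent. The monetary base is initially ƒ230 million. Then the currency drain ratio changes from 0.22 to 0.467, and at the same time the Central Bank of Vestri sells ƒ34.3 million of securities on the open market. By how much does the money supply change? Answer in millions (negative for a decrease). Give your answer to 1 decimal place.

-484.0 million

Before: m₁ = (1 + 0.22) / (0.05 + 0.22) ≈ 4.51852, MB₁ = 230, so M₁ = 4.51852 × 230 = 1039.2596 million.
After: m₂ = (1 + 0.467) / (0.05 + 0.467) ≈ 2.83752, MB₂ = 230 − 34.3 = 195.7, so M₂ = 2.83752 × 195.7 ≈ 555.3027 million.
ΔM = M₂ − M₁ = 555.3027 − 1039.2596 = -483.9569 million.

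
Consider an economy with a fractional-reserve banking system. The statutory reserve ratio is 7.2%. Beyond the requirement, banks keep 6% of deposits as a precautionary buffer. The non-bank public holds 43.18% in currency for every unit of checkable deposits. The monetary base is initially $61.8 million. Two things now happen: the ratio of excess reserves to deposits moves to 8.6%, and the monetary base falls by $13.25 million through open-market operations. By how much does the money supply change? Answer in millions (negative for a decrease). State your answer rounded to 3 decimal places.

Before: m₁ = (1 + 0.4318) / (0.072 + 0.06 + 0.4318) ≈ 2.539553, MB₁ = 61.8, so M₁ = 2.539553 × 61.8 ≈ 156.9444 million.
After: m₂ = (1 + 0.4318) / (0.072 + 0.086 + 0.4318) ≈ 2.427603, MB₂ = 61.8 − 13.25 = 48.55, so M₂ = 2.427603 × 48.55 ≈ 117.8601 million.
ΔM = M₂ − M₁ = 117.8601 − 156.9444 = -39.0843 million.

-39.084 million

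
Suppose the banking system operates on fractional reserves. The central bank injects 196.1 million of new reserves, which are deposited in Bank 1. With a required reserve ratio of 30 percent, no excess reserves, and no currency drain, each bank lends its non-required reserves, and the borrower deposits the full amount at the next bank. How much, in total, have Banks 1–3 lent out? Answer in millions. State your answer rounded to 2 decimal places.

300.62 million

Bank i lends (1 − rr)^i of the original deposit: Bank 1 lends 196.1·0.7000 = 137.2700, Bank 2 lends 196.1·0.7000² = 96.0890, and so on.
Summing a geometric series: total = 196.1·[0.7000·(1 − 0.7000^3) / (1 − 0.7000)] = 300.6213 million.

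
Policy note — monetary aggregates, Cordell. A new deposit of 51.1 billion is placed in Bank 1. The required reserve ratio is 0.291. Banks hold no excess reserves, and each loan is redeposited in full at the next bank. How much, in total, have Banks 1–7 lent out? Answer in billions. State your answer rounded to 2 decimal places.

Bank i lends (1 − rr)^i of the original deposit: Bank 1 lends 51.1·0.7090 = 36.2299, Bank 2 lends 51.1·0.7090² ≈ 25.6870, and so on.
Summing a geometric series: total = 51.1·[0.7090·(1 − 0.7090^7) / (1 − 0.7090)] ≈ 113.2890 billion.

113.29 billion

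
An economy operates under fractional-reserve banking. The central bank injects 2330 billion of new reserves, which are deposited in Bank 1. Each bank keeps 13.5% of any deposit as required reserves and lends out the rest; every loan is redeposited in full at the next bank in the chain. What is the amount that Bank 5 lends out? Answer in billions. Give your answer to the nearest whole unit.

Each bank lends a fraction (1 − rr) = 0.8650 of the deposit it receives, so Bank 5 receives 2330·0.8650^4 and lends 2330·0.8650^5 ≈ 1128.3308 billion.

1128 billion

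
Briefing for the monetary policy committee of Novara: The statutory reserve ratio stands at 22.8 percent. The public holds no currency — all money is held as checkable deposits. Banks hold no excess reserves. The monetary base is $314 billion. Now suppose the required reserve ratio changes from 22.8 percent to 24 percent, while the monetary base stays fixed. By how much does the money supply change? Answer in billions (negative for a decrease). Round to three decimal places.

Initially m₁ = 1 / (0.228) ≈ 4.3859649, so M₁ = 4.3859649 × 314 ≈ 1377.193 billion.
After the change m₂ = 1 / (0.24) ≈ 4.1666667, so M₂ = 4.1666667 × 314 ≈ 1308.3333 billion.
ΔM = M₂ − M₁ = 1308.3333 − 1377.193 = -68.8597 billion.

-68.860 billion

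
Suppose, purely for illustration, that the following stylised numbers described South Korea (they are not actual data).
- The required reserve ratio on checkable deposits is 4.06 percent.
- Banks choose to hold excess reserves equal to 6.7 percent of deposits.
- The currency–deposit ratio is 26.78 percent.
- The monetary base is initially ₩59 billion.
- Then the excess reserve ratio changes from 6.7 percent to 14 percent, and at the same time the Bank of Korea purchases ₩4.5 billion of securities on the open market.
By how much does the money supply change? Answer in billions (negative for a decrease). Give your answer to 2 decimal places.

Before: m₁ = (1 + 0.2678) / (0.0406 + 0.067 + 0.2678) ≈ 3.37720, MB₁ = 59, so M₁ = 3.37720 × 59 = 199.2548 billion.
After: m₂ = (1 + 0.2678) / (0.0406 + 0.14 + 0.2678) ≈ 2.82739, MB₂ = 59 + 4.5 = 63.5, so M₂ = 2.82739 × 63.5 ≈ 179.5393 billion.
ΔM = M₂ − M₁ = 179.5393 − 199.2548 = -19.7155 billion.

-19.72 billion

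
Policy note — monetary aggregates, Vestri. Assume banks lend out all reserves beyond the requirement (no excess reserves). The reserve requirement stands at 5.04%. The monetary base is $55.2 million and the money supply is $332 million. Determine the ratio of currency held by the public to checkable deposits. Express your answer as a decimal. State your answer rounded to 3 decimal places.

0.139

Using m = M/MB = 332/55.2 ≈ 6.014493. From m = (1 + c)/(c + rr + e), rearranging gives 1 + c = m·(c + rr + e), so c·(1 − m) = m·(rr + e) − 1.
Hence c = [m·(rr + e) − 1]/(1 − m) = [6.014493 × (0.0504 + 0) − 1] / (1 − 6.014493) ≈ 0.138971.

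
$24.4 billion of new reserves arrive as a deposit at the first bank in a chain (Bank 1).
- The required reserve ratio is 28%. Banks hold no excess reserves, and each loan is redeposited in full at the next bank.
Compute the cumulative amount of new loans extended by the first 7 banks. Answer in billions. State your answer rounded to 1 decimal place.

Bank i lends (1 − rr)^i of the original deposit: Bank 1 lends 24.4·0.7200 = 17.5680, Bank 2 lends 24.4·0.7200² ≈ 12.6490, and so on.
Summing a geometric series: total = 24.4·[0.7200·(1 − 0.7200^7) / (1 − 0.7200)] ≈ 56.4494 billion.

$56.4 billion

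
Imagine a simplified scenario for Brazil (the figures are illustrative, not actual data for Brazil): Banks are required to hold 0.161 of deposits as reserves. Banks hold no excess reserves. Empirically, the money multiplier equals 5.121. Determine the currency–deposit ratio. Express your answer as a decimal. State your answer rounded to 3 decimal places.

Using m = 5.121. From m = (1 + c)/(c + rr + e), rearranging gives 1 + c = m·(c + rr + e), so c·(1 − m) = m·(rr + e) − 1.
Hence c = [m·(rr + e) − 1]/(1 − m) = [5.121 × (0.161 + 0) − 1] / (1 − 5.121) ≈ 0.042591.

0.043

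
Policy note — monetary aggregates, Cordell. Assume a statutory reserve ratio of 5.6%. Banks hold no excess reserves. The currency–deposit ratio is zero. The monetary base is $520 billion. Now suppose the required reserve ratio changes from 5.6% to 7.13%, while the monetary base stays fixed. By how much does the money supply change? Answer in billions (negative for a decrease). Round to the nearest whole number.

Initially m₁ = 1 / (0.056) ≈ 17.8571, so M₁ = 17.8571 × 520 = 9285.692 billion.
After the change m₂ = 1 / (0.0713) ≈ 14.0252, so M₂ = 14.0252 × 520 = 7293.104 billion.
ΔM = M₂ − M₁ = 7293.104 − 9285.692 = -1992.588 billion.

-1993 billion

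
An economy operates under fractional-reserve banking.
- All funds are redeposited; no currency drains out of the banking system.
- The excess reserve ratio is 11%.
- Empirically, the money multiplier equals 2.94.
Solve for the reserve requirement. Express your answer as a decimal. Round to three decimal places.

0.230

Using m = 2.94. Since m = (1 + c)/(c + rr + e), the denominator satisfies c + rr + e = (1 + c)/m = (1 + 0) / 2.94 ≈ 0.340136.
With c = 0 and e = 0.11, the reserve requirement is 0.340136 − 0 − 0.11 = 0.230136.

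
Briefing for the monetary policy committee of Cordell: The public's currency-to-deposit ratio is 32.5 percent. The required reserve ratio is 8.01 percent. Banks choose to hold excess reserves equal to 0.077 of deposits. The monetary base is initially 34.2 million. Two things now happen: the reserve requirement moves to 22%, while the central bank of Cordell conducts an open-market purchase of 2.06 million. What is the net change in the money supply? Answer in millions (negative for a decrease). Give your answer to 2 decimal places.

-16.75 million

Before: m₁ = (1 + 0.325) / (0.0801 + 0.077 + 0.325) ≈ 2.74839, MB₁ = 34.2, so M₁ = 2.74839 × 34.2 ≈ 93.9949 million.
After: m₂ = (1 + 0.325) / (0.22 + 0.077 + 0.325) ≈ 2.13023, MB₂ = 34.2 + 2.06 = 36.26, so M₂ = 2.13023 × 36.26 ≈ 77.2421 million.
ΔM = M₂ − M₁ = 77.2421 − 93.9949 = -16.7528 million.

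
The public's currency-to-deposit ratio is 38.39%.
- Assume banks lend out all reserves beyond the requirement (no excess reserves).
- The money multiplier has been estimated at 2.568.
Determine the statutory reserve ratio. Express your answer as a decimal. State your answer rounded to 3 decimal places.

0.155

Using m = 2.568. Since m = (1 + c)/(c + rr + e), the denominator satisfies c + rr + e = (1 + c)/m = (1 + 0.3839) / 2.568 ≈ 0.538902.
With c = 0.3839 and e = 0, the statutory reserve ratio is 0.538902 − 0.3839 − 0 = 0.155002.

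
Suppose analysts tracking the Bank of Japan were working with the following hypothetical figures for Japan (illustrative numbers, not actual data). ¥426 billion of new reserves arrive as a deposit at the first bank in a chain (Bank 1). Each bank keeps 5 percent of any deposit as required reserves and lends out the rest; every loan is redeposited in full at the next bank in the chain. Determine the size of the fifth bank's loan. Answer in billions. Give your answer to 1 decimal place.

Each bank lends a fraction (1 − rr) = 0.9500 of the deposit it receives, so Bank 5 receives 426·0.9500^4 and lends 426·0.9500^5 ≈ 329.6307 billion.

¥329.6 billion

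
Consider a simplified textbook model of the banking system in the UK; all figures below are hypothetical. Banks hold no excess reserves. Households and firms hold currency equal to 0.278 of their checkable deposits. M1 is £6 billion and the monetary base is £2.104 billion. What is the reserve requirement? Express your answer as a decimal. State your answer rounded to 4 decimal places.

0.1702

Using m = M/MB = 6/2.104 ≈ 2.851711. Since m = (1 + c)/(c + rr + e), the denominator satisfies c + rr + e = (1 + c)/m = (1 + 0.278) / 2.851711 ≈ 0.448152.
With c = 0.278 and e = 0, the reserve requirement is 0.448152 − 0.278 − 0 = 0.170152.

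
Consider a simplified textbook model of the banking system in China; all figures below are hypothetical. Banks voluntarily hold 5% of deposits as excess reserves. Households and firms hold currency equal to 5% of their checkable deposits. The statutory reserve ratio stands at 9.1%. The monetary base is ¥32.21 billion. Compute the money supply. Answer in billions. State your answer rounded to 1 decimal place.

¥177.1 billion

The money multiplier is m = (1 + c) / (rr + e + c) = (1 + 0.05) / (0.091 + 0.05 + 0.05) ≈ 5.4974.
So M = m × MB = 5.4974 × 32.21 ≈ 177.0713 billion.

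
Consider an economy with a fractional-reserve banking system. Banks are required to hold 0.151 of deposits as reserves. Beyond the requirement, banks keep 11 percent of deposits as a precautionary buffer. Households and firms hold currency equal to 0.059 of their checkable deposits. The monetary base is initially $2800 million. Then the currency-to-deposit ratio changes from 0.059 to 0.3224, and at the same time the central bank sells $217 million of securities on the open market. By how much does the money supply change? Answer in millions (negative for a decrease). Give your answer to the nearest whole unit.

-3411 million

Before: m₁ = (1 + 0.059) / (0.151 + 0.11 + 0.059) ≈ 3.30937, MB₁ = 2800, so M₁ = 3.30937 × 2800 = 9266.236 million.
After: m₂ = (1 + 0.3224) / (0.151 + 0.11 + 0.3224) ≈ 2.26671, MB₂ = 2800 − 217 = 2583, so M₂ = 2.26671 × 2583 ≈ 5854.9119 million.
ΔM = M₂ − M₁ = 5854.9119 − 9266.236 = -3411.3241 million.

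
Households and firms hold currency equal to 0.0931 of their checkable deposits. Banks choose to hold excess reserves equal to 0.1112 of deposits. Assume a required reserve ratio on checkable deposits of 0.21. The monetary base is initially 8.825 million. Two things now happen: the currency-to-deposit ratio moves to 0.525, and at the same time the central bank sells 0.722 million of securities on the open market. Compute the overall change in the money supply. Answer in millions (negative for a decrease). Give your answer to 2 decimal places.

-8.68 million

Before: m₁ = (1 + 0.0931) / (0.21 + 0.1112 + 0.0931) ≈ 2.6384, MB₁ = 8.825, so M₁ = 2.6384 × 8.825 ≈ 23.2839 million.
After: m₂ = (1 + 0.525) / (0.21 + 0.1112 + 0.525) ≈ 1.8022, MB₂ = 8.825 − 0.722 = 8.103, so M₂ = 1.8022 × 8.103 ≈ 14.6032 million.
ΔM = M₂ − M₁ = 14.6032 − 23.2839 = -8.6807 million.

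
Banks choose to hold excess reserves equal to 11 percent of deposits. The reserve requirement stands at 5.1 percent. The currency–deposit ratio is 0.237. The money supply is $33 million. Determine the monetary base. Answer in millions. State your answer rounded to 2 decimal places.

The money multiplier is m = (1 + c) / (rr + e + c) = (1 + 0.237) / (0.051 + 0.11 + 0.237) ≈ 3.10804.
MB = M / m = 33 / 3.10804 ≈ 10.6176 million.

$10.62 million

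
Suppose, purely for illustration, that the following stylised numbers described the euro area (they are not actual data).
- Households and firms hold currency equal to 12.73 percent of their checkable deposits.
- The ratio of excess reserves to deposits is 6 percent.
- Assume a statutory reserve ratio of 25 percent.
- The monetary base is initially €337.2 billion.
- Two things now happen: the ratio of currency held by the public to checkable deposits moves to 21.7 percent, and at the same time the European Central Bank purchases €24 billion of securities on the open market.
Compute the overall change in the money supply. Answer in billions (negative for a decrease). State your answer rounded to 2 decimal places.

Before: m₁ = (1 + 0.1273) / (0.25 + 0.06 + 0.1273) ≈ 2.577864, MB₁ = 337.2, so M₁ = 2.577864 × 337.2 ≈ 869.2557 billion.
After: m₂ = (1 + 0.217) / (0.25 + 0.06 + 0.217) ≈ 2.309298, MB₂ = 337.2 + 24 = 361.2, so M₂ = 2.309298 × 361.2 ≈ 834.1184 billion.
ΔM = M₂ − M₁ = 834.1184 − 869.2557 = -35.1373 billion.

-35.14 billion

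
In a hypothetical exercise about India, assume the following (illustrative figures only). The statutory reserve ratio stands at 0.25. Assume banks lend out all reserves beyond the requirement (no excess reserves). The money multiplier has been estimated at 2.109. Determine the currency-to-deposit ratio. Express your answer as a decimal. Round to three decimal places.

Using m = 2.109. From m = (1 + c)/(c + rr + e), rearranging gives 1 + c = m·(c + rr + e), so c·(1 − m) = m·(rr + e) − 1.
Hence c = [m·(rr + e) − 1]/(1 − m) = [2.109 × (0.25 + 0) − 1] / (1 − 2.109) ≈ 0.426285.

0.426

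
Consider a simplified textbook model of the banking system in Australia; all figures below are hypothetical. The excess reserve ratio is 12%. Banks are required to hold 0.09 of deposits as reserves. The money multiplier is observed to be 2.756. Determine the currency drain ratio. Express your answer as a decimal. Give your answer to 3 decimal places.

0.240

Using m = 2.756. From m = (1 + c)/(c + rr + e), rearranging gives 1 + c = m·(c + rr + e), so c·(1 − m) = m·(rr + e) − 1.
Hence c = [m·(rr + e) − 1]/(1 − m) = [2.756 × (0.09 + 0.12) − 1] / (1 − 2.756) ≈ 0.239886.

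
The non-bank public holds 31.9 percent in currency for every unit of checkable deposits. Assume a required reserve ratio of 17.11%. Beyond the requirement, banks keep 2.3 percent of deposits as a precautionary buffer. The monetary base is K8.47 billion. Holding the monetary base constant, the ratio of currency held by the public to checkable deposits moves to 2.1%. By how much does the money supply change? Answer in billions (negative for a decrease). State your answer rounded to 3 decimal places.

K18.431 billion

Initially m₁ = (1 + 0.319) / (0.1711 + 0.023 + 0.319) ≈ 2.57065, so M₁ = 2.57065 × 8.47 ≈ 21.7734 billion.
After the change m₂ = (1 + 0.021) / (0.1711 + 0.023 + 0.021) ≈ 4.74663, so M₂ = 4.74663 × 8.47 ≈ 40.204 billion.
ΔM = M₂ − M₁ = 40.204 − 21.7734 = 18.4306 billion.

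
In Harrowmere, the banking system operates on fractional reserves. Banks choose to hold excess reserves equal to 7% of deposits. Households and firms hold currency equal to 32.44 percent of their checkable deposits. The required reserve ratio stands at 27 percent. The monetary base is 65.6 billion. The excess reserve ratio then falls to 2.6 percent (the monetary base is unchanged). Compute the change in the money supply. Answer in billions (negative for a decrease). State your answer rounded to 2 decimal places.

9.27 billion

Initially m₁ = (1 + 0.3244) / (0.27 + 0.07 + 0.3244) ≈ 1.99338, so M₁ = 1.99338 × 65.6 ≈ 130.7657 billion.
After the change m₂ = (1 + 0.3244) / (0.27 + 0.026 + 0.3244) ≈ 2.13475, so M₂ = 2.13475 × 65.6 = 140.0396 billion.
ΔM = M₂ − M₁ = 140.0396 − 130.7657 = 9.2739 billion.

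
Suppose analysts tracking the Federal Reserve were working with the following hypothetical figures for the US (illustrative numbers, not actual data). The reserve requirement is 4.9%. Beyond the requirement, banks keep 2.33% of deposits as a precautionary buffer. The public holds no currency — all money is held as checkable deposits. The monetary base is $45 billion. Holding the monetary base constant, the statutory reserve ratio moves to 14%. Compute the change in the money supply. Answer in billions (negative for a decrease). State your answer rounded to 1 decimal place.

Initially m₁ = 1 / (0.049 + 0.0233) ≈ 13.8313, so M₁ = 13.8313 × 45 = 622.4085 billion.
After the change m₂ = 1 / (0.14 + 0.0233) ≈ 6.1237, so M₂ = 6.1237 × 45 = 275.5665 billion.
ΔM = M₂ − M₁ = 275.5665 − 622.4085 = -346.842 billion.

-346.8 billion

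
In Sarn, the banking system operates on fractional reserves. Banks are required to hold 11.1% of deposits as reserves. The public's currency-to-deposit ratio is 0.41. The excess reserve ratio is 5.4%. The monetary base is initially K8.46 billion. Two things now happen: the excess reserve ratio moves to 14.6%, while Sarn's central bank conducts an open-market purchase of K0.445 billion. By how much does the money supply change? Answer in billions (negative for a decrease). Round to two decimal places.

Before: m₁ = (1 + 0.41) / (0.111 + 0.054 + 0.41) ≈ 2.4522, MB₁ = 8.46, so M₁ = 2.4522 × 8.46 ≈ 20.7456 billion.
After: m₂ = (1 + 0.41) / (0.111 + 0.146 + 0.41) ≈ 2.1139, MB₂ = 8.46 + 0.445 = 8.905, so M₂ = 2.1139 × 8.905 ≈ 18.8243 billion.
ΔM = M₂ − M₁ = 18.8243 − 20.7456 = -1.9213 billion.

-1.92 billion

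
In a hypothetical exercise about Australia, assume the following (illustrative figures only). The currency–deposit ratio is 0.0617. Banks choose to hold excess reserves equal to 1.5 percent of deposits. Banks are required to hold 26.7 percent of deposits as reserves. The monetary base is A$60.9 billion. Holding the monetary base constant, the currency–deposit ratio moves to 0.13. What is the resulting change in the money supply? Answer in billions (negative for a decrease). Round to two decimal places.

Initially m₁ = (1 + 0.0617) / (0.267 + 0.015 + 0.0617) ≈ 3.08903, so M₁ = 3.08903 × 60.9 ≈ 188.1219 billion.
After the change m₂ = (1 + 0.13) / (0.267 + 0.015 + 0.13) ≈ 2.74272, so M₂ = 2.74272 × 60.9 ≈ 167.0316 billion.
ΔM = M₂ − M₁ = 167.0316 − 188.1219 = -21.0903 billion.

-21.09 billion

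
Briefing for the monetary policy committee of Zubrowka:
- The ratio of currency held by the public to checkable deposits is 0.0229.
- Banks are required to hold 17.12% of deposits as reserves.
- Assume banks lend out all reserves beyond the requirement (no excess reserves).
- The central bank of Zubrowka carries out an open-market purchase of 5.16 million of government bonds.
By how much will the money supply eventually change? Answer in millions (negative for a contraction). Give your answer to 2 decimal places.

The money multiplier is m = (1 + c) / (rr + c) = (1 + 0.0229) / (0.1712 + 0.0229) ≈ 5.27.
The purchase adds 5.16 million of base, so ΔM = m × ΔMB = 5.27 × (+5.16) = 27.1932 million.

27.19 million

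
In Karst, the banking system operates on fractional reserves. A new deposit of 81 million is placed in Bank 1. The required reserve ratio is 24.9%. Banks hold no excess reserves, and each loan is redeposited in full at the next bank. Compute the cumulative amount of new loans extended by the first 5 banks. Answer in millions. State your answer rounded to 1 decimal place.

Bank i lends (1 − rr)^i of the original deposit: Bank 1 lends 81·0.7510 = 60.8310, Bank 2 lends 81·0.7510² ≈ 45.6841, and so on.
Summing a geometric series: total = 81·[0.7510·(1 − 0.7510^5) / (1 − 0.7510)] ≈ 185.9399 million.

185.9 million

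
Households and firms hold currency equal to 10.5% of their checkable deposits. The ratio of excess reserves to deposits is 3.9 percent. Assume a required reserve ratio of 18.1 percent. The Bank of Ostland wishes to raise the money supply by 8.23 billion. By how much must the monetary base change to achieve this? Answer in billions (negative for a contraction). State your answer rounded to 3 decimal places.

2.421 billion

The money multiplier is m = (1 + c) / (rr + e + c) = (1 + 0.105) / (0.181 + 0.039 + 0.105) = 3.4.
ΔMB = ΔM / m = (+8.23) / 3.4 ≈ 2.4206 billion.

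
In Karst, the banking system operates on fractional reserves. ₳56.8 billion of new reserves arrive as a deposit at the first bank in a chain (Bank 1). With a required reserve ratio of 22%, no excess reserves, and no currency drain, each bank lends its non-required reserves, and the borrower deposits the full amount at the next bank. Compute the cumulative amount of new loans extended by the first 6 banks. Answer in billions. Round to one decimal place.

₳156.0 billion

Bank i lends (1 − rr)^i of the original deposit: Bank 1 lends 56.8·0.7800 = 44.3040, Bank 2 lends 56.8·0.7800² ≈ 34.5571, and so on.
Summing a geometric series: total = 56.8·[0.7800·(1 − 0.7800^6) / (1 − 0.7800)] ≈ 156.0307 billion.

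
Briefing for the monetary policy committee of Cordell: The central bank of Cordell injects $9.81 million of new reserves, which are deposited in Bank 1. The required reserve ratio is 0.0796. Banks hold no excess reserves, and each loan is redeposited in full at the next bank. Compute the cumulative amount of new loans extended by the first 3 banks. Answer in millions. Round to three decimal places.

$24.988 million

Bank i lends (1 − rr)^i of the original deposit: Bank 1 lends 9.81·0.9204 ≈ 9.0291, Bank 2 lends 9.81·0.9204² ≈ 8.3104, and so on.
Summing a geometric series: total = 9.81·[0.9204·(1 − 0.9204^3) / (1 − 0.9204)] ≈ 24.9884 million.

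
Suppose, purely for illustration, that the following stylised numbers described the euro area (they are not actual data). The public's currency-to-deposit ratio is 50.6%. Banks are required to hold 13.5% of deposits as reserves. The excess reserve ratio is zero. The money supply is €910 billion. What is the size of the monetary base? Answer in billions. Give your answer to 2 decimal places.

€387.32 billion

The money multiplier is m = (1 + c) / (rr + c) = (1 + 0.506) / (0.135 + 0.506) ≈ 2.349454.
MB = M / m = 910 / 2.349454 ≈ 387.324 billion.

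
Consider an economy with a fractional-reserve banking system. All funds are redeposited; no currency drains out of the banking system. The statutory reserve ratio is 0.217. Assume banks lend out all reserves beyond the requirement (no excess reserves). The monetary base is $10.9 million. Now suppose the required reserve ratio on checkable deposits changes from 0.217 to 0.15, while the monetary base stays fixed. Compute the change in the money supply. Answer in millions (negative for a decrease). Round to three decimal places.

Initially m₁ = 1 / (0.217) ≈ 4.608295, so M₁ = 4.608295 × 10.9 ≈ 50.2304 million.
After the change m₂ = 1 / (0.15) ≈ 6.666667, so M₂ = 6.666667 × 10.9 ≈ 72.6667 million.
ΔM = M₂ − M₁ = 72.6667 − 50.2304 = 22.4363 million.

$22.436 million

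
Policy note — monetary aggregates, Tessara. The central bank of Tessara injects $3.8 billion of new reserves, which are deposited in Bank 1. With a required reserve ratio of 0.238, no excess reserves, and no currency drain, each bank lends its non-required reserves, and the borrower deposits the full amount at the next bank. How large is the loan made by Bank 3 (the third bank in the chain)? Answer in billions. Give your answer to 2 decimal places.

Each bank lends a fraction (1 − rr) = 0.7620 of the deposit it receives, so Bank 3 receives 3.8·0.7620^2 and lends 3.8·0.7620^3 ≈ 1.6813 billion.

$1.68 billion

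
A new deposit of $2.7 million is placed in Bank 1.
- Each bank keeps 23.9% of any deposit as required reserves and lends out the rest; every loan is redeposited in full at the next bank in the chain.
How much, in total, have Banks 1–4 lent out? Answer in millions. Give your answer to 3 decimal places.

Bank i lends (1 − rr)^i of the original deposit: Bank 1 lends 2.7·0.7610 = 2.0547, Bank 2 lends 2.7·0.7610² ≈ 1.5636, and so on.
Summing a geometric series: total = 2.7·[0.7610·(1 − 0.7610^4) / (1 − 0.7610)] ≈ 5.7138 million.

$5.714 million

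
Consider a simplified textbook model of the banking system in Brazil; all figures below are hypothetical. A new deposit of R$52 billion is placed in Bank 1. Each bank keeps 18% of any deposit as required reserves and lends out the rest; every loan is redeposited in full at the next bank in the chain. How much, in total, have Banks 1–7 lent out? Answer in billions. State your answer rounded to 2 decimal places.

Bank i lends (1 − rr)^i of the original deposit: Bank 1 lends 52·0.8200 = 42.6400, Bank 2 lends 52·0.8200² = 34.9648, and so on.
Summing a geometric series: total = 52·[0.8200·(1 − 0.8200^7) / (1 − 0.8200)] ≈ 177.8359 billion.

R$177.84 billion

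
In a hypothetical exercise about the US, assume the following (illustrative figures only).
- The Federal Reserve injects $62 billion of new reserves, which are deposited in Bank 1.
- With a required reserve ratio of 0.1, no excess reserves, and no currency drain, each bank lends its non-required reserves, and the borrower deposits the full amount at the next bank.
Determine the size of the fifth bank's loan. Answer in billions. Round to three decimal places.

Each bank lends a fraction (1 − rr) = 0.9000 of the deposit it receives, so Bank 5 receives 62·0.9000^4 and lends 62·0.9000^5 ≈ 36.6104 billion.

$36.610 billion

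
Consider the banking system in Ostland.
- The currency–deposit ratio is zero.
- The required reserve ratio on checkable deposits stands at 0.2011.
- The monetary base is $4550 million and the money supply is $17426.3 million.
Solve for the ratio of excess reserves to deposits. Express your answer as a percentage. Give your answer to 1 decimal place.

Using m = M/MB = 17426.3/4550 ≈ 3.829956. Since m = (1 + c)/(c + rr + e), the denominator satisfies c + rr + e = (1 + c)/m = (1 + 0) / 3.829956 ≈ 0.261100.
With c = 0 and rr = 0.2011, the ratio of excess reserves to deposits is 0.261100 − 0 − 0.2011 = 0.06.

6.0%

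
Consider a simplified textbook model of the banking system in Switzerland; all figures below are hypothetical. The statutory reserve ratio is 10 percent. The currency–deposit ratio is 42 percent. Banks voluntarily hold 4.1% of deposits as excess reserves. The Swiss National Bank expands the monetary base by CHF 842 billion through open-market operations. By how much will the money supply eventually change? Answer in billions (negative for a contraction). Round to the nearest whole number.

The money multiplier is m = (1 + c) / (rr + e + c) = (1 + 0.42) / (0.1 + 0.041 + 0.42) ≈ 2.5312.
The purchase adds 842 billion of base, so ΔM = m × ΔMB = 2.5312 × (+842) = 2131.2704 billion.

CHF 2131 billion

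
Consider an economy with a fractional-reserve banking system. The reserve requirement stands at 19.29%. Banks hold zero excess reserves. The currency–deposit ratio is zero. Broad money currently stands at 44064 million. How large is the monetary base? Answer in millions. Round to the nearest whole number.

With no currency drain and no excess reserves, the money multiplier is m = 1/rr = 1/0.1929 ≈ 5.184033.
The monetary base is MB = M / m = 44064 / 5.184033 ≈ 8499.9459 million.

8500 million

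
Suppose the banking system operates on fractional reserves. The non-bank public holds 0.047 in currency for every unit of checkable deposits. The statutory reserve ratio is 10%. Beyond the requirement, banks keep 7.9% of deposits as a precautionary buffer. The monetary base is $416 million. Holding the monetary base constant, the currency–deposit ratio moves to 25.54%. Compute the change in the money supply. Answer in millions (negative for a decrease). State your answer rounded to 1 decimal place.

Initially m₁ = (1 + 0.047) / (0.1 + 0.079 + 0.047) ≈ 4.63274, so M₁ = 4.63274 × 416 ≈ 1927.2198 million.
After the change m₂ = (1 + 0.2554) / (0.1 + 0.079 + 0.2554) ≈ 2.88996, so M₂ = 2.88996 × 416 ≈ 1202.2234 million.
ΔM = M₂ − M₁ = 1202.2234 − 1927.2198 = -724.9964 million.

-725.0 million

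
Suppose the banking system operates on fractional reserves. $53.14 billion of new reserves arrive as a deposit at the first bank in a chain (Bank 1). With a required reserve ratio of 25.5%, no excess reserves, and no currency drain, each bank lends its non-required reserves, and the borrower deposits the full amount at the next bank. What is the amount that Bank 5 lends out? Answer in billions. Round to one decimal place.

$12.2 billion

Each bank lends a fraction (1 − rr) = 0.7450 of the deposit it receives, so Bank 5 receives 53.14·0.7450^4 and lends 53.14·0.7450^5 ≈ 12.1956 billion.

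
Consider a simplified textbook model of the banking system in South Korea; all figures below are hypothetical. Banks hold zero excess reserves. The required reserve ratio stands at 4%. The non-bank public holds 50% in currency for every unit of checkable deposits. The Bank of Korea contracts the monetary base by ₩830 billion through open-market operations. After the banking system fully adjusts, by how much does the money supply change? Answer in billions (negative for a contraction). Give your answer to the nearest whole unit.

-2306 billion

The money multiplier is m = (1 + c) / (rr + c) = (1 + 0.5) / (0.04 + 0.5) ≈ 2.7778.
The sale removes 830 billion of base, so ΔM = m × ΔMB = 2.7778 × (−830) = -2305.574 billion.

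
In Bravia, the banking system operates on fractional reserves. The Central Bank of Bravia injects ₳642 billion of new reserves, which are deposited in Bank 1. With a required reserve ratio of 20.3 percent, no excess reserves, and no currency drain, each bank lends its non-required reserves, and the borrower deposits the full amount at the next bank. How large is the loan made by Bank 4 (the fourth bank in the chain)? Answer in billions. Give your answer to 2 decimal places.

Each bank lends a fraction (1 − rr) = 0.7970 of the deposit it receives, so Bank 4 receives 642·0.7970^3 and lends 642·0.7970^4 ≈ 259.0409 billion.

₳259.04 billion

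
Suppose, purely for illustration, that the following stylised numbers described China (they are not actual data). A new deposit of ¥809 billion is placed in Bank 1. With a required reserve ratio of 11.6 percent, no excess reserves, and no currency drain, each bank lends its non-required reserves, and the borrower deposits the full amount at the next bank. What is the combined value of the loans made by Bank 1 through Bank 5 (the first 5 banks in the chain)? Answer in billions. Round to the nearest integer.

¥2837 billion

Bank i lends (1 − rr)^i of the original deposit: Bank 1 lends 809·0.8840 = 715.1560, Bank 2 lends 809·0.8840² ≈ 632.1979, and so on.
Summing a geometric series: total = 809·[0.8840·(1 − 0.8840^5) / (1 − 0.8840)] ≈ 2836.9785 billion.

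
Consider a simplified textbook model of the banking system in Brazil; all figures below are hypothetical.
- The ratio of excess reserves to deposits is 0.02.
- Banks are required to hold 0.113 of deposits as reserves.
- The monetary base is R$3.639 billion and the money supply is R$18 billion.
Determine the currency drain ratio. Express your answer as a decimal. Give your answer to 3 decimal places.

Using m = M/MB = 18/3.639 ≈ 4.946414. From m = (1 + c)/(c + rr + e), rearranging gives 1 + c = m·(c + rr + e), so c·(1 − m) = m·(rr + e) − 1.
Hence c = [m·(rr + e) − 1]/(1 − m) = [4.946414 × (0.113 + 0.02) − 1] / (1 − 4.946414) ≈ 0.086693.

0.087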